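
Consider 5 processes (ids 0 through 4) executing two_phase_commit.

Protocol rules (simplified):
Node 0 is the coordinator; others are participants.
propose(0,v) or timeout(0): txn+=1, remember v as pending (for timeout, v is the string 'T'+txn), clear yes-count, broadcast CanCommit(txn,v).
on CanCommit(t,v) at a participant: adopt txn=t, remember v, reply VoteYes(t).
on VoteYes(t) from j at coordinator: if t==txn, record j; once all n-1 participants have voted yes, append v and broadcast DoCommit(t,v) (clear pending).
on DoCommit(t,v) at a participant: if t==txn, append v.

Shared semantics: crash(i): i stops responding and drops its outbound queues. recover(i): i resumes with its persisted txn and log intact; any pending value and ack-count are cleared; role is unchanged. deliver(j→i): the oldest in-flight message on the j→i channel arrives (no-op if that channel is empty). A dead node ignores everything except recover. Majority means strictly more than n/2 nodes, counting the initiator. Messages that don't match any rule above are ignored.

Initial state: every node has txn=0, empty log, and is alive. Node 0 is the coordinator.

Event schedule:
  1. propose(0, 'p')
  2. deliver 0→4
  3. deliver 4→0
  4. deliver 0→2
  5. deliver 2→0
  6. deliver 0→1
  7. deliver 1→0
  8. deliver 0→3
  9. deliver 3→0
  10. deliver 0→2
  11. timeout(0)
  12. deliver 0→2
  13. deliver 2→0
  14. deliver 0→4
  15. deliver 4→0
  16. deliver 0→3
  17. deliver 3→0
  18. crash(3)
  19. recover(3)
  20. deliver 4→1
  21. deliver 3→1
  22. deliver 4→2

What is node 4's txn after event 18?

1. propose(0,'p'):  <0:coor t1 ->
2. deliver 0→4:  <4:part t1 ->
3. deliver 4→0:  nop
4. deliver 0→2:  <2:part t1 ->
5. deliver 2→0:  nop
6. deliver 0→1:  <1:part t1 ->
7. deliver 1→0:  nop
8. deliver 0→3:  <3:part t1 ->
9. deliver 3→0:  <0:coor t1 p>
10. deliver 0→2:  <2:part t1 p>
11. timeout(0):  <0:coor t2 p>
12. deliver 0→2:  <2:part t2 p>
13. deliver 2→0:  nop
14. deliver 0→4:  <4:part t1 p>
15. deliver 4→0:  nop
16. deliver 0→3:  <3:part t1 p>
17. deliver 3→0:  nop
18. crash(3):  <3:✗part t1 p>

1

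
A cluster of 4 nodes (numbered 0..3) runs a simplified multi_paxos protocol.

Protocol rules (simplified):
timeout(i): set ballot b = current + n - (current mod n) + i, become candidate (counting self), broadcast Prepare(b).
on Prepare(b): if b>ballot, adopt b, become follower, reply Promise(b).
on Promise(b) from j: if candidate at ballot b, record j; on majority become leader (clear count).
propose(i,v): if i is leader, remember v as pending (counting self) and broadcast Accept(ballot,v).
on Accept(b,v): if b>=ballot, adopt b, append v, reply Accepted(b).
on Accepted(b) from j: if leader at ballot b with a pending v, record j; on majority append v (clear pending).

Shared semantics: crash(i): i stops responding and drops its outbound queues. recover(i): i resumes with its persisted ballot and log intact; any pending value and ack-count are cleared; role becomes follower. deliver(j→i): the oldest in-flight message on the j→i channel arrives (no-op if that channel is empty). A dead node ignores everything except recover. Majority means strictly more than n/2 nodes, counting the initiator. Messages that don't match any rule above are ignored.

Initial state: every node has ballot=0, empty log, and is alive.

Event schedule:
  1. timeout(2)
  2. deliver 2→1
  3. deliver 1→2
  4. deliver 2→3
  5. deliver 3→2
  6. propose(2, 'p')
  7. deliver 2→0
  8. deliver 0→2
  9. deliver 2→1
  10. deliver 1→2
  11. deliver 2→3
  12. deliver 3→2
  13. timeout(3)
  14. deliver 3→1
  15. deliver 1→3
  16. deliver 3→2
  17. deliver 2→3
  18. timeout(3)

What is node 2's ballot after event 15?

6

e1 timeout(2): 2[cand,b=6,-]
e2 deliver 2→1: 1[foll,b=6,-]
e3 deliver 1→2: ·
e4 deliver 2→3: 3[foll,b=6,-]
e5 deliver 3→2: 2[lead,b=6,-]
e6 propose(2,'p'): ·
e7 deliver 2→0: 0[foll,b=6,-]
e8 deliver 0→2: ·
e9 deliver 2→1: 1[foll,b=6,p]
e10 deliver 1→2: ·
e11 deliver 2→3: 3[foll,b=6,p]
e12 deliver 3→2: 2[lead,b=6,p]
e13 timeout(3): 3[cand,b=11,p]
e14 deliver 3→1: 1[foll,b=11,p]
e15 deliver 1→3: ·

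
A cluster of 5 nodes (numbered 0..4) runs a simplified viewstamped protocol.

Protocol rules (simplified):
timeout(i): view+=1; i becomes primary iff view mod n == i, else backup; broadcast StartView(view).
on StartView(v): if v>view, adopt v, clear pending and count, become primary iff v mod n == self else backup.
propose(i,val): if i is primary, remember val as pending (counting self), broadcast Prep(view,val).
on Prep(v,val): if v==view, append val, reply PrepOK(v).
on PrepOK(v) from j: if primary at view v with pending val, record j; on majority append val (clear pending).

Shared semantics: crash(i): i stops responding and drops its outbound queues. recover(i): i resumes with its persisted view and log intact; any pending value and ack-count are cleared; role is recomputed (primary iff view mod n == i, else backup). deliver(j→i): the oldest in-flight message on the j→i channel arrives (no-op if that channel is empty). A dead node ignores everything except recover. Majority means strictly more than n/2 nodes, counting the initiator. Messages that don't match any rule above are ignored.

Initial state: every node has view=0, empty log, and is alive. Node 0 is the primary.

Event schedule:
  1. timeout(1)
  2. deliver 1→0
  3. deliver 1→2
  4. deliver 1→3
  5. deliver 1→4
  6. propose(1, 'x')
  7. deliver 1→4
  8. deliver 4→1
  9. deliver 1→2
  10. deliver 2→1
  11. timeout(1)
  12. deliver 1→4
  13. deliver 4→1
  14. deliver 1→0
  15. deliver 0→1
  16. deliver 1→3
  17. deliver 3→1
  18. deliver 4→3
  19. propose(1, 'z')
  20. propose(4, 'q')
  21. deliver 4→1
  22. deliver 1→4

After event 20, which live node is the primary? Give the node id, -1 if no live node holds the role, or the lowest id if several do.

-1

after 1 — timeout(1): n1:prim/v1/[-]
after 2 — deliver 1→0: n0:back/v1/[-]
after 3 — deliver 1→2: n2:back/v1/[-]
after 4 — deliver 1→3: n3:back/v1/[-]
after 5 — deliver 1→4: n4:back/v1/[-]
after 6 — propose(1,'x'): ·
after 7 — deliver 1→4: n4:back/v1/[x]
after 8 — deliver 4→1: ·
after 9 — deliver 1→2: n2:back/v1/[x]
after 10 — deliver 2→1: n1:prim/v1/[x]
after 11 — timeout(1): n1:back/v2/[x]
after 12 — deliver 1→4: n4:back/v2/[x]
after 13 — deliver 4→1: ·
after 14 — deliver 1→0: n0:back/v1/[x]
after 15 — deliver 0→1: ·
after 16 — deliver 1→3: n3:back/v1/[x]
after 17 — deliver 3→1: ·
after 18 — deliver 4→3: ·
after 19 — propose(1,'z'): ·
after 20 — propose(4,'q'): ·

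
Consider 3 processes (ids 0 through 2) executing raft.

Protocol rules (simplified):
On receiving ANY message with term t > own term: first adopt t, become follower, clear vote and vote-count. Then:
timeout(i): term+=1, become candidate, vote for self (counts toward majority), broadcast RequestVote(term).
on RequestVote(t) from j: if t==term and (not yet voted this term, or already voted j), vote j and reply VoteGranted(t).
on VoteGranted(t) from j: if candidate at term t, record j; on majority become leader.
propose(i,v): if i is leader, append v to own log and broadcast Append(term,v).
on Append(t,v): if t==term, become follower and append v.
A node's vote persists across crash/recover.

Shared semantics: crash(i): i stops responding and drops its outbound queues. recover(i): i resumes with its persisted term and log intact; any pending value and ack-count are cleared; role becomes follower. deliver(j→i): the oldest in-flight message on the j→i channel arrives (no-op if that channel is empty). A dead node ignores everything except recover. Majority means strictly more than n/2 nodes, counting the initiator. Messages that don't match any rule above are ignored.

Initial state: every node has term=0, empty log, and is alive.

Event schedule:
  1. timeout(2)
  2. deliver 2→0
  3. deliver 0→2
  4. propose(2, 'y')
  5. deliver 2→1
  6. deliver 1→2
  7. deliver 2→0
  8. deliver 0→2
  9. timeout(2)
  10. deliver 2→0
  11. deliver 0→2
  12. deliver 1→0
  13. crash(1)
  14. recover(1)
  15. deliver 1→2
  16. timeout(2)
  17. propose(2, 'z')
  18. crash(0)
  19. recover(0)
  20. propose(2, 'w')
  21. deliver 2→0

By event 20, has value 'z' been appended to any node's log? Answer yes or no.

[1] timeout(2) → N2(cand t1 [-])
[2] deliver 2→0 → N0(foll t1 [-])
[3] deliver 0→2 → N2(lead t1 [-])
[4] propose(2,'y') → N2(lead t1 [y])
[5] deliver 2→1 → N1(foll t1 [-])
[6] deliver 1→2 → ∅
[7] deliver 2→0 → N0(foll t1 [y])
[8] deliver 0→2 → ∅
[9] timeout(2) → N2(cand t2 [y])
[10] deliver 2→0 → N0(foll t2 [y])
[11] deliver 0→2 → N2(lead t2 [y])
[12] deliver 1→0 → ∅
[13] crash(1) → N1(✗foll t1 [-])
[14] recover(1) → N1(foll t1 [-])
[15] deliver 1→2 → ∅
[16] timeout(2) → N2(cand t3 [y])
[17] propose(2,'z') → ∅
[18] crash(0) → N0(✗foll t2 [y])
[19] recover(0) → N0(foll t2 [y])
[20] propose(2,'w') → ∅

no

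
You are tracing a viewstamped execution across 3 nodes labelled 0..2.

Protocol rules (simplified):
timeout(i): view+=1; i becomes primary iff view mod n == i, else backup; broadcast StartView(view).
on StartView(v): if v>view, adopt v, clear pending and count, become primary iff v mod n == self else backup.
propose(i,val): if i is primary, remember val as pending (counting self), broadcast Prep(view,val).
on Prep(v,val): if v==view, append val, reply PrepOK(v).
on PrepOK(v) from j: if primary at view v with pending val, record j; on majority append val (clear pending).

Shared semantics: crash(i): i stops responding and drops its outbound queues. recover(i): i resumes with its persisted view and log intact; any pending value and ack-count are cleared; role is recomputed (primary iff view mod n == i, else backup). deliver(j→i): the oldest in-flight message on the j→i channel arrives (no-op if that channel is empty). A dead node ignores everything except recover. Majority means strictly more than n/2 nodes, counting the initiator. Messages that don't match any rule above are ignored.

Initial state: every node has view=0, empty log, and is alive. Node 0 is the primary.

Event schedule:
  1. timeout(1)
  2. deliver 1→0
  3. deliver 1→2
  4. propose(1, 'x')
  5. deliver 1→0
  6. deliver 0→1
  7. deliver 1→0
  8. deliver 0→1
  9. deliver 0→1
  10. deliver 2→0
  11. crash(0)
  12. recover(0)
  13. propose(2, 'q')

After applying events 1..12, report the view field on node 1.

e1 timeout(1): 1[prim,v=1,-]
e2 deliver 1→0: 0[back,v=1,-]
e3 deliver 1→2: 2[back,v=1,-]
e4 propose(1,'x'): ·
e5 deliver 1→0: 0[back,v=1,x]
e6 deliver 0→1: 1[prim,v=1,x]
e7 deliver 1→0: ·
e8 deliver 0→1: ·
e9 deliver 0→1: ·
e10 deliver 2→0: ·
e11 crash(0): 0[✗back,v=1,x]
e12 recover(0): 0[back,v=1,x]

1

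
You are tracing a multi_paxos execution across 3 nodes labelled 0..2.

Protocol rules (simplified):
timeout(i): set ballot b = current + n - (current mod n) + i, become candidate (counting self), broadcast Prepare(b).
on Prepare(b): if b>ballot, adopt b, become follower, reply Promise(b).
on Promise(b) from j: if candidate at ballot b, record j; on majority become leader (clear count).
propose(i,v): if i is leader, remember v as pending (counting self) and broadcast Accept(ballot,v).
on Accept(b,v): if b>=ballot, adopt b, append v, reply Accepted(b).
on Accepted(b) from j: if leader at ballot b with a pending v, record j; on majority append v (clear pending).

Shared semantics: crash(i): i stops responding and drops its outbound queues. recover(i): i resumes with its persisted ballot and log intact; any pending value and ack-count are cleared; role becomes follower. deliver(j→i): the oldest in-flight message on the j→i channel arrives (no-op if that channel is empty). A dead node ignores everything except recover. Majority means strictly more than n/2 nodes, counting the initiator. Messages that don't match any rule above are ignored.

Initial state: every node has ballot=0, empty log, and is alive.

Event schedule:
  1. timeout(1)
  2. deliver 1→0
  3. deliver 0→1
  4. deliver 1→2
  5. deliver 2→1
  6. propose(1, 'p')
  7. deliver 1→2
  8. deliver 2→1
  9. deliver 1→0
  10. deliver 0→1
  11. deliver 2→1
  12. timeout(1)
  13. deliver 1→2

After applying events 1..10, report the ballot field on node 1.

1. timeout(1):  <1:cand b4 ->
2. deliver 1→0:  <0:foll b4 ->
3. deliver 0→1:  <1:lead b4 ->
4. deliver 1→2:  <2:foll b4 ->
5. deliver 2→1:  nop
6. propose(1,'p'):  nop
7. deliver 1→2:  <2:foll b4 p>
8. deliver 2→1:  <1:lead b4 p>
9. deliver 1→0:  <0:foll b4 p>
10. deliver 0→1:  nop

4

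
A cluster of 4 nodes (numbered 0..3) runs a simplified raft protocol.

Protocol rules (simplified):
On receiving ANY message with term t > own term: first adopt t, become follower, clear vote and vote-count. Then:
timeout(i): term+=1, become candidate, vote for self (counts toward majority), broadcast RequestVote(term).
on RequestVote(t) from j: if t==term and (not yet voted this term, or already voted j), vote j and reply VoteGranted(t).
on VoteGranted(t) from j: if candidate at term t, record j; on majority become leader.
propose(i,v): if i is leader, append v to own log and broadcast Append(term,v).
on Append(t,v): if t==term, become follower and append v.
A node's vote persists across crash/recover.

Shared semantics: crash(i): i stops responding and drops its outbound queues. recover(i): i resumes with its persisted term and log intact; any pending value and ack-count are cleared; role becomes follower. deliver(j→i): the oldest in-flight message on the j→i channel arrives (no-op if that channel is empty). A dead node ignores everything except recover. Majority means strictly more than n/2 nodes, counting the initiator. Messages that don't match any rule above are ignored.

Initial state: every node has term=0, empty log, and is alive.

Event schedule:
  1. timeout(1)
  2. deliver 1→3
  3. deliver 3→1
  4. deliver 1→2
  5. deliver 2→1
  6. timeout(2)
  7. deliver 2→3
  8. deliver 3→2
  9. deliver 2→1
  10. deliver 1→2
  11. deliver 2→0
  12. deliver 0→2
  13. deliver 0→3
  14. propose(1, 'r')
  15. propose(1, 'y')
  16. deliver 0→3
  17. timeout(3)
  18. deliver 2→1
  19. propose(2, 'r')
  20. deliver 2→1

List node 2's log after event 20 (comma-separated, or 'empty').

step 1 timeout(1): 1={cand,t=1,log=-}
step 2 deliver 1→3: 3={foll,t=1,log=-}
step 3 deliver 3→1: —
step 4 deliver 1→2: 2={foll,t=1,log=-}
step 5 deliver 2→1: 1={lead,t=1,log=-}
step 6 timeout(2): 2={cand,t=2,log=-}
step 7 deliver 2→3: 3={foll,t=2,log=-}
step 8 deliver 3→2: —
step 9 deliver 2→1: 1={foll,t=2,log=-}
step 10 deliver 1→2: 2={lead,t=2,log=-}
step 11 deliver 2→0: 0={foll,t=2,log=-}
step 12 deliver 0→2: —
step 13 deliver 0→3: —
step 14 propose(1,'r'): —
step 15 propose(1,'y'): —
step 16 deliver 0→3: —
step 17 timeout(3): 3={cand,t=3,log=-}
step 18 deliver 2→1: —
step 19 propose(2,'r'): 2={lead,t=2,log=r}
step 20 deliver 2→1: 1={foll,t=2,log=r}

r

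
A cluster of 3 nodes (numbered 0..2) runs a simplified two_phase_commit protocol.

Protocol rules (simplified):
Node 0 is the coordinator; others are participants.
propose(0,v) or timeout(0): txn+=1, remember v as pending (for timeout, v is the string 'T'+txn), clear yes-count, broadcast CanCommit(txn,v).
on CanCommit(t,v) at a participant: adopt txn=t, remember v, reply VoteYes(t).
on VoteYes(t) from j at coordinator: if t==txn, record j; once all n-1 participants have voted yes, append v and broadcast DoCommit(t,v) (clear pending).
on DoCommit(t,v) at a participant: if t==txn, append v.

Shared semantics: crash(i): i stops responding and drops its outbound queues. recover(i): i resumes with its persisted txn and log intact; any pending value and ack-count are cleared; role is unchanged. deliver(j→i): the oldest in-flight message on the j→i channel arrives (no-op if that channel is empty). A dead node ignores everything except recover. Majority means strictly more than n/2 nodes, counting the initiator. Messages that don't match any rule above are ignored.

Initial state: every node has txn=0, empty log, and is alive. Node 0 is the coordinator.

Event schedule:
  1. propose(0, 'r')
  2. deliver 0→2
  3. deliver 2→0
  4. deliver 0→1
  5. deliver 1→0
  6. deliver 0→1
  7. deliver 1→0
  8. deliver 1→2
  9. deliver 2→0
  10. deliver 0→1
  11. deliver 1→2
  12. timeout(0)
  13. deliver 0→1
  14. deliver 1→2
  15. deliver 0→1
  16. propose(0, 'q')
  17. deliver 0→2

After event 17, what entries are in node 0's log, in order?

r

after 1 — propose(0,'r'): n0:coor/t1/[-]
after 2 — deliver 0→2: n2:part/t1/[-]
after 3 — deliver 2→0: ·
after 4 — deliver 0→1: n1:part/t1/[-]
after 5 — deliver 1→0: n0:coor/t1/[r]
after 6 — deliver 0→1: n1:part/t1/[r]
after 7 — deliver 1→0: ·
after 8 — deliver 1→2: ·
after 9 — deliver 2→0: ·
after 10 — deliver 0→1: ·
after 11 — deliver 1→2: ·
after 12 — timeout(0): n0:coor/t2/[r]
after 13 — deliver 0→1: n1:part/t2/[r]
after 14 — deliver 1→2: ·
after 15 — deliver 0→1: ·
after 16 — propose(0,'q'): n0:coor/t3/[r]
after 17 — deliver 0→2: n2:part/t1/[r]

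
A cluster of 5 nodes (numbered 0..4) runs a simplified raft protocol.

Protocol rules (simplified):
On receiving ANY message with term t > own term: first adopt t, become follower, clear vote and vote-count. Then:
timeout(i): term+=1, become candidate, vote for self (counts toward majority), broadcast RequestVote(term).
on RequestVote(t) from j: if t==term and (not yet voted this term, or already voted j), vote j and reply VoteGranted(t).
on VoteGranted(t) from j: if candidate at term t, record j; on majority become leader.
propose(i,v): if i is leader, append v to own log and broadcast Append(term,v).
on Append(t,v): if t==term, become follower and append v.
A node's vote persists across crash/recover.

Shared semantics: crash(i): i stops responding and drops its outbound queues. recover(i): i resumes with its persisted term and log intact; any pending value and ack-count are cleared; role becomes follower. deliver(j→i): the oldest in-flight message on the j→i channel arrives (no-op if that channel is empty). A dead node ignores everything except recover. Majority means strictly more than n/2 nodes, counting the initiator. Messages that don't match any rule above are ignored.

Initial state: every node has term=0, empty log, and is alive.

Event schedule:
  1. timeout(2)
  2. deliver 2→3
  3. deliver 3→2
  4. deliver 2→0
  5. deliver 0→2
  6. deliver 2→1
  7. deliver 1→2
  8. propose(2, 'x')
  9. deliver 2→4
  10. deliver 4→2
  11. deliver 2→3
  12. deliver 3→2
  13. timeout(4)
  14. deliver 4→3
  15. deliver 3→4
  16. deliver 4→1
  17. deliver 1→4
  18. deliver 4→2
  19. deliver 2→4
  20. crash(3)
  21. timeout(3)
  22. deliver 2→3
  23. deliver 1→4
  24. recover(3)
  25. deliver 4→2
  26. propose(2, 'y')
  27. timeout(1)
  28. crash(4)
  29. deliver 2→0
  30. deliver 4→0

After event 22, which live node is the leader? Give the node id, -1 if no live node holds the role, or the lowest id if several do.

4

[1] timeout(2) → N2(cand t1 [-])
[2] deliver 2→3 → N3(foll t1 [-])
[3] deliver 3→2 → ∅
[4] deliver 2→0 → N0(foll t1 [-])
[5] deliver 0→2 → N2(lead t1 [-])
[6] deliver 2→1 → N1(foll t1 [-])
[7] deliver 1→2 → ∅
[8] propose(2,'x') → N2(lead t1 [x])
[9] deliver 2→4 → N4(foll t1 [-])
[10] deliver 4→2 → ∅
[11] deliver 2→3 → N3(foll t1 [x])
[12] deliver 3→2 → ∅
[13] timeout(4) → N4(cand t2 [-])
[14] deliver 4→3 → N3(foll t2 [x])
[15] deliver 3→4 → ∅
[16] deliver 4→1 → N1(foll t2 [-])
[17] deliver 1→4 → N4(lead t2 [-])
[18] deliver 4→2 → N2(foll t2 [x])
[19] deliver 2→4 → ∅
[20] crash(3) → N3(✗foll t2 [x])
[21] timeout(3) → ∅
[22] deliver 2→3 → ∅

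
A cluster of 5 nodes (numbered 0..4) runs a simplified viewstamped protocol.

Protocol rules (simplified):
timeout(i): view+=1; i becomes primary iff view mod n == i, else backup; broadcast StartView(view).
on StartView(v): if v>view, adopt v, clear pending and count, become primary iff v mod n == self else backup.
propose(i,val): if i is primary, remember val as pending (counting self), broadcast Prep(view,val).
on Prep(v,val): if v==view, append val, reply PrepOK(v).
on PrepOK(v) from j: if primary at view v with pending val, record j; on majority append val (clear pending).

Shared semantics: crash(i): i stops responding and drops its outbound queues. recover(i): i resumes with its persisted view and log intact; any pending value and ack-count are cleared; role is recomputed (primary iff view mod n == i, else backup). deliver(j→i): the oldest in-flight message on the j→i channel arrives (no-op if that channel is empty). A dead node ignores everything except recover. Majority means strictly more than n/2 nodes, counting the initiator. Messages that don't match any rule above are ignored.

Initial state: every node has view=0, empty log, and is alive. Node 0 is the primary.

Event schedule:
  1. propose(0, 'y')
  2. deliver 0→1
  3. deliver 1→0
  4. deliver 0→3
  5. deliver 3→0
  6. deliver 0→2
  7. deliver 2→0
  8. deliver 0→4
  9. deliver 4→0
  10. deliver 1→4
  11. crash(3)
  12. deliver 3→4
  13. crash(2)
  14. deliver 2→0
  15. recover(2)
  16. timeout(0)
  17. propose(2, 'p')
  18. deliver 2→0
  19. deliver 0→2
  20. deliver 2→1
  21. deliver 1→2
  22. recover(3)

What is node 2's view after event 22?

1. propose(0,'y'):  nop
2. deliver 0→1:  <1:back v0 y>
3. deliver 1→0:  nop
4. deliver 0→3:  <3:back v0 y>
5. deliver 3→0:  <0:prim v0 y>
6. deliver 0→2:  <2:back v0 y>
7. deliver 2→0:  nop
8. deliver 0→4:  <4:back v0 y>
9. deliver 4→0:  nop
10. deliver 1→4:  nop
11. crash(3):  <3:✗back v0 y>
12. deliver 3→4:  nop
13. crash(2):  <2:✗back v0 y>
14. deliver 2→0:  nop
15. recover(2):  <2:back v0 y>
16. timeout(0):  <0:back v1 y>
17. propose(2,'p'):  nop
18. deliver 2→0:  nop
19. deliver 0→2:  <2:back v1 y>
20. deliver 2→1:  nop
21. deliver 1→2:  nop
22. recover(3):  <3:back v0 y>

1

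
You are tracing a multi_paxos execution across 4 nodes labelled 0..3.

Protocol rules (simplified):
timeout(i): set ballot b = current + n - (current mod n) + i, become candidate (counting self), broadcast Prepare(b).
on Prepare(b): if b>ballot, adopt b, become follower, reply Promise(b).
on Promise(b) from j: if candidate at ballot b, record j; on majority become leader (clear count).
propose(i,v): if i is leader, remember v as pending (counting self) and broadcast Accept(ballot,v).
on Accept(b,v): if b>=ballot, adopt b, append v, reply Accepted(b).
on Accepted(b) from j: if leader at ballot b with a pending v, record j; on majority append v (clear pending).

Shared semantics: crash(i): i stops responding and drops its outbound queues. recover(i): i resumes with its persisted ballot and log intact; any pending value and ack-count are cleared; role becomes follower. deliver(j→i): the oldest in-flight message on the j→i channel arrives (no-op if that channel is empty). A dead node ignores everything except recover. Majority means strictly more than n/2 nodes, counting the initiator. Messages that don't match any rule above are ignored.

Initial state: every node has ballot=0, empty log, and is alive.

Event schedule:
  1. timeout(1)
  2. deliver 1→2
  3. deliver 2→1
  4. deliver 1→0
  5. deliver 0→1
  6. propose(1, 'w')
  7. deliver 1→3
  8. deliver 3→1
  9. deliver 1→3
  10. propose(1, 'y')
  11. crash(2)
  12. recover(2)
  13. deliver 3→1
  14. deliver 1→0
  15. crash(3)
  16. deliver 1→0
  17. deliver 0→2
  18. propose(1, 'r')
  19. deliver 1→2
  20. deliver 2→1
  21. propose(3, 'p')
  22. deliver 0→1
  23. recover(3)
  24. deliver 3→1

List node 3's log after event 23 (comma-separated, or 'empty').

w

step 1 timeout(1): 1={cand,b=5,log=-}
step 2 deliver 1→2: 2={foll,b=5,log=-}
step 3 deliver 2→1: —
step 4 deliver 1→0: 0={foll,b=5,log=-}
step 5 deliver 0→1: 1={lead,b=5,log=-}
step 6 propose(1,'w'): —
step 7 deliver 1→3: 3={foll,b=5,log=-}
step 8 deliver 3→1: —
step 9 deliver 1→3: 3={foll,b=5,log=w}
step 10 propose(1,'y'): —
step 11 crash(2): 2={✗foll,b=5,log=-}
step 12 recover(2): 2={foll,b=5,log=-}
step 13 deliver 3→1: —
step 14 deliver 1→0: 0={foll,b=5,log=w}
step 15 crash(3): 3={✗foll,b=5,log=w}
step 16 deliver 1→0: 0={foll,b=5,log=w,y}
step 17 deliver 0→2: —
step 18 propose(1,'r'): —
step 19 deliver 1→2: 2={foll,b=5,log=w}
step 20 deliver 2→1: —
step 21 propose(3,'p'): —
step 22 deliver 0→1: 1={lead,b=5,log=r}
step 23 recover(3): 3={foll,b=5,log=w}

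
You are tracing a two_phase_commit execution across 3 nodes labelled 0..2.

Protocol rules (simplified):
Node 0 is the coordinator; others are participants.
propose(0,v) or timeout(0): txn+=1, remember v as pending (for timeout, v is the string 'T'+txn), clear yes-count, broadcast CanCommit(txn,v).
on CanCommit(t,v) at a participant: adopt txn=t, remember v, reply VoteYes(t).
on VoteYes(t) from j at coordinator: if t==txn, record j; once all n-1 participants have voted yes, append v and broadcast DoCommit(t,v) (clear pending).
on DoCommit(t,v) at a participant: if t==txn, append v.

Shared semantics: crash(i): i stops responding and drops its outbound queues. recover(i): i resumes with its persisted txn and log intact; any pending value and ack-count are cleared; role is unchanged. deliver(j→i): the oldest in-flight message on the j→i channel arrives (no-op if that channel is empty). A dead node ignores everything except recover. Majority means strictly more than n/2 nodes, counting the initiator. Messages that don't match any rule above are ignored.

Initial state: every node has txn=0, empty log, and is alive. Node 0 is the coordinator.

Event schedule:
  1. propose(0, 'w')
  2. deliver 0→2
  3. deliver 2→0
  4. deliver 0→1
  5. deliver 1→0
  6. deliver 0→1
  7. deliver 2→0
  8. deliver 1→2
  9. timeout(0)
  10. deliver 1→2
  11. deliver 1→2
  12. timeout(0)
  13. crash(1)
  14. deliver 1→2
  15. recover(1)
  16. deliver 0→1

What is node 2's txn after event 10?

1

e1 propose(0,'w'): 0[coor,t=1,-]
e2 deliver 0→2: 2[part,t=1,-]
e3 deliver 2→0: ·
e4 deliver 0→1: 1[part,t=1,-]
e5 deliver 1→0: 0[coor,t=1,w]
e6 deliver 0→1: 1[part,t=1,w]
e7 deliver 2→0: ·
e8 deliver 1→2: ·
e9 timeout(0): 0[coor,t=2,w]
e10 deliver 1→2: ·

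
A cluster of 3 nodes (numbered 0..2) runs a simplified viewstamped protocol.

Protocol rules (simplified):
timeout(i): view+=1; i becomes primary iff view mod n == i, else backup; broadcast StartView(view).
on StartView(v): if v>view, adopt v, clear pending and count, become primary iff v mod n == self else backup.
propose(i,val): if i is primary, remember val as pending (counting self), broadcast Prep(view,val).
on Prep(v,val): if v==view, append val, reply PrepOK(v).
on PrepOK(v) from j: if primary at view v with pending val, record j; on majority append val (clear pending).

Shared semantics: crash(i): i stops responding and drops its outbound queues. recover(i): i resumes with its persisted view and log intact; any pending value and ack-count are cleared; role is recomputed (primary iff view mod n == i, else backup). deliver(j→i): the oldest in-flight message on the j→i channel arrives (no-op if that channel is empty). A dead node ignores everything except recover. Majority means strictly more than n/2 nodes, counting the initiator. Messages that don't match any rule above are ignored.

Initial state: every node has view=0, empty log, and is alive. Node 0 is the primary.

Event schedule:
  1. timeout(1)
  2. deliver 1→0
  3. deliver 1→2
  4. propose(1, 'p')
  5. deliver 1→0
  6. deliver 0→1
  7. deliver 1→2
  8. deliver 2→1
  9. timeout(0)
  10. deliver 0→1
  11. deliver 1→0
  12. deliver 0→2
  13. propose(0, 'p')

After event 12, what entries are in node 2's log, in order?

after 1 — timeout(1): n1:prim/v1/[-]
after 2 — deliver 1→0: n0:back/v1/[-]
after 3 — deliver 1→2: n2:back/v1/[-]
after 4 — propose(1,'p'): ·
after 5 — deliver 1→0: n0:back/v1/[p]
after 6 — deliver 0→1: n1:prim/v1/[p]
after 7 — deliver 1→2: n2:back/v1/[p]
after 8 — deliver 2→1: ·
after 9 — timeout(0): n0:back/v2/[p]
after 10 — deliver 0→1: n1:back/v2/[p]
after 11 — deliver 1→0: ·
after 12 — deliver 0→2: n2:prim/v2/[p]

p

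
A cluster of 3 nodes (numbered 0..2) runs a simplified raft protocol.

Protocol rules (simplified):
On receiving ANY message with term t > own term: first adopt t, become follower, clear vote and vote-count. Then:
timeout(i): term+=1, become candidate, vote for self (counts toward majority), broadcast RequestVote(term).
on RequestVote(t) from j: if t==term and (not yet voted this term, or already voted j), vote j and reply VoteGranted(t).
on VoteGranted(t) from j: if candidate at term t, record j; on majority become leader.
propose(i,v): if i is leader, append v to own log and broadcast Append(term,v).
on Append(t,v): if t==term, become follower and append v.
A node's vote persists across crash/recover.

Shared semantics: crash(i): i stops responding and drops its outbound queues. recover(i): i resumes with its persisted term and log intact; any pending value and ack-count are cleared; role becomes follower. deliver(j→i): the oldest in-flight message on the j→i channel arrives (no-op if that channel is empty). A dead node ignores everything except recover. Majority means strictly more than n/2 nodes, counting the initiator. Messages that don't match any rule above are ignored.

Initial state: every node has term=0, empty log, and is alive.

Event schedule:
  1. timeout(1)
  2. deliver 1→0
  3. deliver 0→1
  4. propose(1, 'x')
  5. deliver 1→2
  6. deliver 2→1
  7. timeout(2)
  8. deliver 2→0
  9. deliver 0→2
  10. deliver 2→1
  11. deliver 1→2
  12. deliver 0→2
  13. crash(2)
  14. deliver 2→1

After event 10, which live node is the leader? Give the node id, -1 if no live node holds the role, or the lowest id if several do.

2

1. timeout(1):  <1:cand t1 ->
2. deliver 1→0:  <0:foll t1 ->
3. deliver 0→1:  <1:lead t1 ->
4. propose(1,'x'):  <1:lead t1 x>
5. deliver 1→2:  <2:foll t1 ->
6. deliver 2→1:  nop
7. timeout(2):  <2:cand t2 ->
8. deliver 2→0:  <0:foll t2 ->
9. deliver 0→2:  <2:lead t2 ->
10. deliver 2→1:  <1:foll t2 x>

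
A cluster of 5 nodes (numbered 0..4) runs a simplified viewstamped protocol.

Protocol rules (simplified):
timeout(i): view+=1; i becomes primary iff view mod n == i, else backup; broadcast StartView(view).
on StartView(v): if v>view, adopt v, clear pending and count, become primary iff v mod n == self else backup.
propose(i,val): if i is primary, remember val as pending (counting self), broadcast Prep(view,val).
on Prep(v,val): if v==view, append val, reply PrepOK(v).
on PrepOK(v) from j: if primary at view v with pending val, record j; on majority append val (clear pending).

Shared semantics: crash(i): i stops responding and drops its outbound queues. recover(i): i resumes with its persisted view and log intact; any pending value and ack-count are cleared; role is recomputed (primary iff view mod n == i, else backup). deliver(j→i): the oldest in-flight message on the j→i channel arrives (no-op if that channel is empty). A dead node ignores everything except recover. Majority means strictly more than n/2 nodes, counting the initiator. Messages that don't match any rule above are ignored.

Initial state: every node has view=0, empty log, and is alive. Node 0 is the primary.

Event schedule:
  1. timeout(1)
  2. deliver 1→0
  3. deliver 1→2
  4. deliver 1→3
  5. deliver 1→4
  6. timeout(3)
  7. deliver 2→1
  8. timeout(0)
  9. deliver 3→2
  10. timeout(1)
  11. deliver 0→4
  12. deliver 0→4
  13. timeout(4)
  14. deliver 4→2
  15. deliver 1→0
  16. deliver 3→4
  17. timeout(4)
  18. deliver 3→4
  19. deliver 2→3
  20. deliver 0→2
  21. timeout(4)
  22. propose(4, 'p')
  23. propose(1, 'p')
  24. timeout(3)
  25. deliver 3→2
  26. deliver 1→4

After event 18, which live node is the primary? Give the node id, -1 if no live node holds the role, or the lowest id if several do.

e1 timeout(1): 1[prim,v=1,-]
e2 deliver 1→0: 0[back,v=1,-]
e3 deliver 1→2: 2[back,v=1,-]
e4 deliver 1→3: 3[back,v=1,-]
e5 deliver 1→4: 4[back,v=1,-]
e6 timeout(3): 3[back,v=2,-]
e7 deliver 2→1: ·
e8 timeout(0): 0[back,v=2,-]
e9 deliver 3→2: 2[prim,v=2,-]
e10 timeout(1): 1[back,v=2,-]
e11 deliver 0→4: 4[back,v=2,-]
e12 deliver 0→4: ·
e13 timeout(4): 4[back,v=3,-]
e14 deliver 4→2: 2[back,v=3,-]
e15 deliver 1→0: ·
e16 deliver 3→4: ·
e17 timeout(4): 4[prim,v=4,-]
e18 deliver 3→4: ·

4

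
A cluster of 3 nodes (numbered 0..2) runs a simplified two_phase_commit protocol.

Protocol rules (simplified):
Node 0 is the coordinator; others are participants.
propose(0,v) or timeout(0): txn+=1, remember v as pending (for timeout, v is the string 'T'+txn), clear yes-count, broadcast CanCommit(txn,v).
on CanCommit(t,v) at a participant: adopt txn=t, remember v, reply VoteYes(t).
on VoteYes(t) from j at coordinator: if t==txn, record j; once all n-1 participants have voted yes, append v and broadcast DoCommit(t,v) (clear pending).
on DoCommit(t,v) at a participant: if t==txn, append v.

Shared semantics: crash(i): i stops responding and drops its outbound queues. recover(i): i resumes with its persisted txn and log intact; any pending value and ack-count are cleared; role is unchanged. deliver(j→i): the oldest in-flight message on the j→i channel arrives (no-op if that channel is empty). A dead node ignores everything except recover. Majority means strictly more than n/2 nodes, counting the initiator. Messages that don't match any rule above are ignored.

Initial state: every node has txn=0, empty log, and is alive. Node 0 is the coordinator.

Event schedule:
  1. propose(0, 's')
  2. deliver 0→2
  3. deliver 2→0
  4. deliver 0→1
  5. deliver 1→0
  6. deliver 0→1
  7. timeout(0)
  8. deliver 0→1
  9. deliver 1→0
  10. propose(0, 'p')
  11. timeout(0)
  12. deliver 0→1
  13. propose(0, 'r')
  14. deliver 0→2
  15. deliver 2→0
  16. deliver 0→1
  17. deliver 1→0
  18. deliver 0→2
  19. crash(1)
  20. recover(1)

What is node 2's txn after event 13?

after 1 — propose(0,'s'): n0:coor/t1/[-]
after 2 — deliver 0→2: n2:part/t1/[-]
after 3 — deliver 2→0: ·
after 4 — deliver 0→1: n1:part/t1/[-]
after 5 — deliver 1→0: n0:coor/t1/[s]
after 6 — deliver 0→1: n1:part/t1/[s]
after 7 — timeout(0): n0:coor/t2/[s]
after 8 — deliver 0→1: n1:part/t2/[s]
after 9 — deliver 1→0: ·
after 10 — propose(0,'p'): n0:coor/t3/[s]
after 11 — timeout(0): n0:coor/t4/[s]
after 12 — deliver 0→1: n1:part/t3/[s]
after 13 — propose(0,'r'): n0:coor/t5/[s]

1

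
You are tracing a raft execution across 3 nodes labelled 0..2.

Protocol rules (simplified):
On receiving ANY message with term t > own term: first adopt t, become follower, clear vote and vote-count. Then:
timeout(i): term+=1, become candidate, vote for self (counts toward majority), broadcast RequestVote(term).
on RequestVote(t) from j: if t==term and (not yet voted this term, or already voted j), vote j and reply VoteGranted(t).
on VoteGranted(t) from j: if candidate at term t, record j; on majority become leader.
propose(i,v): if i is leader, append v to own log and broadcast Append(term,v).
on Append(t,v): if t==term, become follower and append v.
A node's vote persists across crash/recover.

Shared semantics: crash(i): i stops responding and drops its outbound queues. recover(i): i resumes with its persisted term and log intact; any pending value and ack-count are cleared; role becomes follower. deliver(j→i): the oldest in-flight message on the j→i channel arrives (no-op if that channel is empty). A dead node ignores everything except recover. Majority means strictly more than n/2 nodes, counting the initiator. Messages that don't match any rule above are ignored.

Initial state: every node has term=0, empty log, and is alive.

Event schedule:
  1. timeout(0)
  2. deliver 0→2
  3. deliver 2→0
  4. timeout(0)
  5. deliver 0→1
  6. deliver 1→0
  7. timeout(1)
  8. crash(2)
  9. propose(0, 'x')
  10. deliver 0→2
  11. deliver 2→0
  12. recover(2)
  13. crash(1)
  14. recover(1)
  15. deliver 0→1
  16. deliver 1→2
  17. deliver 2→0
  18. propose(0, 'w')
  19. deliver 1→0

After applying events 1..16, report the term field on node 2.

1

step 1 timeout(0): 0={cand,t=1,log=-}
step 2 deliver 0→2: 2={foll,t=1,log=-}
step 3 deliver 2→0: 0={lead,t=1,log=-}
step 4 timeout(0): 0={cand,t=2,log=-}
step 5 deliver 0→1: 1={foll,t=1,log=-}
step 6 deliver 1→0: —
step 7 timeout(1): 1={cand,t=2,log=-}
step 8 crash(2): 2={✗foll,t=1,log=-}
step 9 propose(0,'x'): —
step 10 deliver 0→2: —
step 11 deliver 2→0: —
step 12 recover(2): 2={foll,t=1,log=-}
step 13 crash(1): 1={✗cand,t=2,log=-}
step 14 recover(1): 1={foll,t=2,log=-}
step 15 deliver 0→1: —
step 16 deliver 1→2: —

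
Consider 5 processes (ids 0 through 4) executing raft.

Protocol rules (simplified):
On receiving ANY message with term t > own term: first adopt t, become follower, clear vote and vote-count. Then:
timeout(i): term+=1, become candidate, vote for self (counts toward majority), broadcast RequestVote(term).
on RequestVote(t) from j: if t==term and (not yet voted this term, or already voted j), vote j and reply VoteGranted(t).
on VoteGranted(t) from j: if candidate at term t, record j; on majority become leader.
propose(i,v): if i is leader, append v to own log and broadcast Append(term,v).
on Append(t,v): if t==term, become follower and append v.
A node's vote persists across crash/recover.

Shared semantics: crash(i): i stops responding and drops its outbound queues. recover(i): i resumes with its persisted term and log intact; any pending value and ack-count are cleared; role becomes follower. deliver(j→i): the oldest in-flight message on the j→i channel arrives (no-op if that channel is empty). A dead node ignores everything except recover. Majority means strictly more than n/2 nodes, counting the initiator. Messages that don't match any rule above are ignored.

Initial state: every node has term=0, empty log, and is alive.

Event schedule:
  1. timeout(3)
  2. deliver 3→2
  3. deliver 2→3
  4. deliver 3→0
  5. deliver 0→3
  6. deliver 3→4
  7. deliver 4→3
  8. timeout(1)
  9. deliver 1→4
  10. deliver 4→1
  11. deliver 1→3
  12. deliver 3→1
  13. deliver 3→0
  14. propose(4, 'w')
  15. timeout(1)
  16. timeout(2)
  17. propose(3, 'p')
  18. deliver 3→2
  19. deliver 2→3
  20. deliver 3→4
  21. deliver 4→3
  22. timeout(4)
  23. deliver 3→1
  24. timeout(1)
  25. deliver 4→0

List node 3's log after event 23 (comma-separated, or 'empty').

p

step 1 timeout(3): 3={cand,t=1,log=-}
step 2 deliver 3→2: 2={foll,t=1,log=-}
step 3 deliver 2→3: —
step 4 deliver 3→0: 0={foll,t=1,log=-}
step 5 deliver 0→3: 3={lead,t=1,log=-}
step 6 deliver 3→4: 4={foll,t=1,log=-}
step 7 deliver 4→3: —
step 8 timeout(1): 1={cand,t=1,log=-}
step 9 deliver 1→4: —
step 10 deliver 4→1: —
step 11 deliver 1→3: —
step 12 deliver 3→1: —
step 13 deliver 3→0: —
step 14 propose(4,'w'): —
step 15 timeout(1): 1={cand,t=2,log=-}
step 16 timeout(2): 2={cand,t=2,log=-}
step 17 propose(3,'p'): 3={lead,t=1,log=p}
step 18 deliver 3→2: —
step 19 deliver 2→3: 3={foll,t=2,log=p}
step 20 deliver 3→4: 4={foll,t=1,log=p}
step 21 deliver 4→3: —
step 22 timeout(4): 4={cand,t=2,log=p}
step 23 deliver 3→1: —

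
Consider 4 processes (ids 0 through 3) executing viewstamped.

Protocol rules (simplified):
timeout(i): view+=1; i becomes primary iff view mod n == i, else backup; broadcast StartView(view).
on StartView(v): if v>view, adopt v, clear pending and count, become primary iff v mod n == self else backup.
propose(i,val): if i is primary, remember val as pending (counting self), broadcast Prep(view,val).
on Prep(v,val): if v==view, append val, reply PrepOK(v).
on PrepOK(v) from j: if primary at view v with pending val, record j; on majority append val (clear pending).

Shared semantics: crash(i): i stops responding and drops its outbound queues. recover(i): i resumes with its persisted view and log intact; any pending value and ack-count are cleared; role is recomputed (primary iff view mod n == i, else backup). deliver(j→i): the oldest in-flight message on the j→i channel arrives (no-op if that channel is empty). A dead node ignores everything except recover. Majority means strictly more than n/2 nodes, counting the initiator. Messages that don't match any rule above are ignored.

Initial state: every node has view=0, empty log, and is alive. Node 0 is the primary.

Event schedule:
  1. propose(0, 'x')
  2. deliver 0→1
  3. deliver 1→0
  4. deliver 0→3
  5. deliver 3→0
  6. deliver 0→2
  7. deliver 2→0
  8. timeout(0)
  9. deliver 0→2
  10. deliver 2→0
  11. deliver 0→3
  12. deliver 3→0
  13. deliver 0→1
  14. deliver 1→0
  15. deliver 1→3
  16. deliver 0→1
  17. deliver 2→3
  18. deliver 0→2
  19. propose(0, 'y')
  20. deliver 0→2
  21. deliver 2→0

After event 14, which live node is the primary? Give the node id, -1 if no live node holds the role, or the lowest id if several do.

[1] propose(0,'x') → ∅
[2] deliver 0→1 → N1(back v0 [x])
[3] deliver 1→0 → ∅
[4] deliver 0→3 → N3(back v0 [x])
[5] deliver 3→0 → N0(prim v0 [x])
[6] deliver 0→2 → N2(back v0 [x])
[7] deliver 2→0 → ∅
[8] timeout(0) → N0(back v1 [x])
[9] deliver 0→2 → N2(back v1 [x])
[10] deliver 2→0 → ∅
[11] deliver 0→3 → N3(back v1 [x])
[12] deliver 3→0 → ∅
[13] deliver 0→1 → N1(prim v1 [x])
[14] deliver 1→0 → ∅

1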